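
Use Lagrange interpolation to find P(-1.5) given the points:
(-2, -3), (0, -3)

Lagrange interpolation formula:
P(x) = Σ yᵢ × Lᵢ(x)
where Lᵢ(x) = Π_{j≠i} (x - xⱼ)/(xᵢ - xⱼ)

L_0(-1.5) = (-1.5 - 0)/(-2 - 0) = 0.750000
L_1(-1.5) = (-1.5 - (-2))/(0 - (-2)) = 0.250000

P(-1.5) = (-3)×L_0(-1.5) + (-3)×L_1(-1.5)
P(-1.5) = -3.000000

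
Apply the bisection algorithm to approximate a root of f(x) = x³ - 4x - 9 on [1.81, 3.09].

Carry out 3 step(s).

f(x) = x³ - 4x - 9
Initial interval: [1.81, 3.09]

Iteration 1:
  c_1 = (1.810000 + 3.090000)/2 = 2.450000
  f(c_1) = f(2.450000) = -4.093875
  f(a) × f(c) ≥ 0, new interval: [2.450000, 3.090000]
Iteration 2:
  c_2 = (2.450000 + 3.090000)/2 = 2.770000
  f(c_2) = f(2.770000) = 1.173933
  f(a) × f(c) < 0, new interval: [2.450000, 2.770000]
Iteration 3:
  c_3 = (2.450000 + 2.770000)/2 = 2.610000
  f(c_3) = f(2.610000) = -1.660419
  f(a) × f(c) ≥ 0, new interval: [2.610000, 2.770000]

After 3 iteration(s), the approximation is c_3 = 2.610000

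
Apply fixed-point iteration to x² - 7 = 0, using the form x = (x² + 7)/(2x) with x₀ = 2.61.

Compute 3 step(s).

Equation: x² - 7 = 0
Fixed-point form: x = (x² + 7)/(2x)
x₀ = 2.61

x_1 = g(2.610000) = 2.645996
x_2 = g(2.645996) = 2.645751
x_3 = g(2.645751) = 2.645751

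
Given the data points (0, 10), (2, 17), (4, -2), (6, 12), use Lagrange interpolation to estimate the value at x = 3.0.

Lagrange interpolation formula:
P(x) = Σ yᵢ × Lᵢ(x)
where Lᵢ(x) = Π_{j≠i} (x - xⱼ)/(xᵢ - xⱼ)

L_0(3.0) = (3.0 - 2)/(0 - 2) × (3.0 - 4)/(0 - 4) × (3.0 - 6)/(0 - 6) = -0.062500
L_1(3.0) = (3.0 - 0)/(2 - 0) × (3.0 - 4)/(2 - 4) × (3.0 - 6)/(2 - 6) = 0.562500
L_2(3.0) = (3.0 - 0)/(4 - 0) × (3.0 - 2)/(4 - 2) × (3.0 - 6)/(4 - 6) = 0.562500
L_3(3.0) = (3.0 - 0)/(6 - 0) × (3.0 - 2)/(6 - 2) × (3.0 - 4)/(6 - 4) = -0.062500

P(3.0) = 10×L_0(3.0) + 17×L_1(3.0) + (-2)×L_2(3.0) + 12×L_3(3.0)
P(3.0) = 7.062500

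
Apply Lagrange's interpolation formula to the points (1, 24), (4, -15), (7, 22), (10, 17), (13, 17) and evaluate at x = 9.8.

Lagrange interpolation formula:
P(x) = Σ yᵢ × Lᵢ(x)
where Lᵢ(x) = Π_{j≠i} (x - xⱼ)/(xᵢ - xⱼ)

L_0(9.8) = (9.8 - 4)/(1 - 4) × (9.8 - 7)/(1 - 7) × (9.8 - 10)/(1 - 10) × (9.8 - 13)/(1 - 13) = 0.005347
L_1(9.8) = (9.8 - 1)/(4 - 1) × (9.8 - 7)/(4 - 7) × (9.8 - 10)/(4 - 10) × (9.8 - 13)/(4 - 13) = -0.032448
L_2(9.8) = (9.8 - 1)/(7 - 1) × (9.8 - 4)/(7 - 4) × (9.8 - 10)/(7 - 10) × (9.8 - 13)/(7 - 13) = 0.100820
L_3(9.8) = (9.8 - 1)/(10 - 1) × (9.8 - 4)/(10 - 4) × (9.8 - 7)/(10 - 7) × (9.8 - 13)/(10 - 13) = 0.940984
L_4(9.8) = (9.8 - 1)/(13 - 1) × (9.8 - 4)/(13 - 4) × (9.8 - 7)/(13 - 7) × (9.8 - 10)/(13 - 10) = -0.014703

P(9.8) = 24×L_0(9.8) + (-15)×L_1(9.8) + 22×L_2(9.8) + 17×L_3(9.8) + 17×L_4(9.8)
P(9.8) = 18.579852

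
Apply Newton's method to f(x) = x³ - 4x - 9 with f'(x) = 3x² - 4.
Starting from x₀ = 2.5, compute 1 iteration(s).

f(x) = x³ - 4x - 9
f'(x) = 3x² - 4
x₀ = 2.5

Newton-Raphson formula: x_{n+1} = x_n - f(x_n)/f'(x_n)

Iteration 1:
  f(2.500000) = -3.375000
  f'(2.500000) = 14.750000
  x_1 = 2.500000 - (-3.375000)/14.750000 = 2.728814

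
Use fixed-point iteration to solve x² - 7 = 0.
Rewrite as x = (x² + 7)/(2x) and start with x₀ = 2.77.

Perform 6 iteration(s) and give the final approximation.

Equation: x² - 7 = 0
Fixed-point form: x = (x² + 7)/(2x)
x₀ = 2.77

x_1 = g(2.770000) = 2.648538
x_2 = g(2.648538) = 2.645753
x_3 = g(2.645753) = 2.645751
x_4 = g(2.645751) = 2.645751
x_5 = g(2.645751) = 2.645751
x_6 = g(2.645751) = 2.645751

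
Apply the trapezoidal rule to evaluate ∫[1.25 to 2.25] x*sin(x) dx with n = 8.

f(x) = x*sin(x)
a = 1.25, b = 2.25, n = 8
h = (b - a)/n = 0.125000

Trapezoidal rule: (h/2)[f(x₀) + 2f(x₁) + 2f(x₂) + ... + f(xₙ)]

x_0 = 1.2500, f(x_0) = 1.186231, coefficient = 1
x_1 = 1.3750, f(x_1) = 1.348728, coefficient = 2
x_2 = 1.5000, f(x_2) = 1.496242, coefficient = 2
x_3 = 1.6250, f(x_3) = 1.622613, coefficient = 2
x_4 = 1.7500, f(x_4) = 1.721975, coefficient = 2
x_5 = 1.8750, f(x_5) = 1.788911, coefficient = 2
x_6 = 2.0000, f(x_6) = 1.818595, coefficient = 2
x_7 = 2.1250, f(x_7) = 1.806930, coefficient = 2
x_8 = 2.2500, f(x_8) = 1.750665, coefficient = 1

I ≈ (0.125000/2) × 26.144884 = 1.634055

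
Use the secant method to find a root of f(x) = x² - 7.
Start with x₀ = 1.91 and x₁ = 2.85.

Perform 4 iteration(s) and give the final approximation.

f(x) = x² - 7
x₀ = 1.91, x₁ = 2.85

Secant formula: x_{n+1} = x_n - f(x_n)(x_n - x_{n-1})/(f(x_n) - f(x_{n-1}))

Iteration 1:
  f(1.910000) = -3.351900
  f(2.850000) = 1.122500
  x_2 = 2.850000 - 1.122500×(2.850000 - 1.910000)/(1.122500 - (-3.351900))
       = 2.614181
Iteration 2:
  f(2.850000) = 1.122500
  f(2.614181) = -0.166059
  x_3 = 2.614181 - (-0.166059)×(2.614181 - 2.850000)/(-0.166059 - 1.122500)
       = 2.644571
Iteration 3:
  f(2.614181) = -0.166059
  f(2.644571) = -0.006243
  x_4 = 2.644571 - (-0.006243)×(2.644571 - 2.614181)/(-0.006243 - (-0.166059))
       = 2.645758
Iteration 4:
  f(2.644571) = -0.006243
  f(2.645758) = 0.000037
  x_5 = 2.645758 - 0.000037×(2.645758 - 2.644571)/(0.000037 - (-0.006243))
       = 2.645751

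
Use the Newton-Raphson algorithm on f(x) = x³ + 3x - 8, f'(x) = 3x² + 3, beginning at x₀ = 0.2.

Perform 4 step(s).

f(x) = x³ + 3x - 8
f'(x) = 3x² + 3
x₀ = 0.2

Newton-Raphson formula: x_{n+1} = x_n - f(x_n)/f'(x_n)

Iteration 1:
  f(0.200000) = -7.392000
  f'(0.200000) = 3.120000
  x_1 = 0.200000 - (-7.392000)/3.120000 = 2.569231
Iteration 2:
  f(2.569231) = 16.667048
  f'(2.569231) = 22.802840
  x_2 = 2.569231 - 16.667048/22.802840 = 1.838311
Iteration 3:
  f(1.838311) = 3.727297
  f'(1.838311) = 13.138161
  x_3 = 1.838311 - 3.727297/13.138161 = 1.554611
Iteration 4:
  f(1.554611) = 0.421040
  f'(1.554611) = 10.250445
  x_4 = 1.554611 - 0.421040/10.250445 = 1.513536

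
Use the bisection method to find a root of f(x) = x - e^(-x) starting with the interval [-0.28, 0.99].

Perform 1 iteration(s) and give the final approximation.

f(x) = x - e^(-x)
Initial interval: [-0.28, 0.99]

Iteration 1:
  c_1 = (-0.280000 + 0.990000)/2 = 0.355000
  f(c_1) = f(0.355000) = -0.346173
  f(a) × f(c) ≥ 0, new interval: [0.355000, 0.990000]

After 1 iteration(s), the approximation is c_1 = 0.355000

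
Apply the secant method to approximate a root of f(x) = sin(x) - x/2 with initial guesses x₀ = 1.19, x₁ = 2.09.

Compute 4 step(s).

f(x) = sin(x) - x/2
x₀ = 1.19, x₁ = 2.09

Secant formula: x_{n+1} = x_n - f(x_n)(x_n - x_{n-1})/(f(x_n) - f(x_{n-1}))

Iteration 1:
  f(1.190000) = 0.333369
  f(2.090000) = -0.176785
  x_2 = 2.090000 - (-0.176785)×(2.090000 - 1.190000)/(-0.176785 - 0.333369)
       = 1.778120
Iteration 2:
  f(2.090000) = -0.176785
  f(1.778120) = 0.089525
  x_3 = 1.778120 - 0.089525×(1.778120 - 2.090000)/(0.089525 - (-0.176785))
       = 1.882964
Iteration 3:
  f(1.778120) = 0.089525
  f(1.882964) = 0.010188
  x_4 = 1.882964 - 0.010188×(1.882964 - 1.778120)/(0.010188 - 0.089525)
       = 1.896427
Iteration 4:
  f(1.882964) = 0.010188
  f(1.896427) = -0.000765
  x_5 = 1.896427 - (-0.000765)×(1.896427 - 1.882964)/(-0.000765 - 0.010188)
       = 1.895487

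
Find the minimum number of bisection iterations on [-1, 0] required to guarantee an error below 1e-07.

We need (b-a)/2^n ≤ 1e-07
(0 - (-1))/2^n ≤ 1e-07
1/2^n ≤ 1e-07
2^n ≥ 10000000
n ≥ log₂(10000000) = 23.25
n ≥ 24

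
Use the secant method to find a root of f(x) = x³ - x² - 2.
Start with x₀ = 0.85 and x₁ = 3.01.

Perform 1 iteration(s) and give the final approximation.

f(x) = x³ - x² - 2
x₀ = 0.85, x₁ = 3.01

Secant formula: x_{n+1} = x_n - f(x_n)(x_n - x_{n-1})/(f(x_n) - f(x_{n-1}))

Iteration 1:
  f(0.850000) = -2.108375
  f(3.010000) = 16.210801
  x_2 = 3.010000 - 16.210801×(3.010000 - 0.850000)/(16.210801 - (-2.108375))
       = 1.098597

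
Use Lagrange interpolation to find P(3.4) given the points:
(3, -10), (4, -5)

Lagrange interpolation formula:
P(x) = Σ yᵢ × Lᵢ(x)
where Lᵢ(x) = Π_{j≠i} (x - xⱼ)/(xᵢ - xⱼ)

L_0(3.4) = (3.4 - 4)/(3 - 4) = 0.600000
L_1(3.4) = (3.4 - 3)/(4 - 3) = 0.400000

P(3.4) = (-10)×L_0(3.4) + (-5)×L_1(3.4)
P(3.4) = -8.000000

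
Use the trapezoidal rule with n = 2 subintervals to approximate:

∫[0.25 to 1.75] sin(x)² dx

f(x) = sin(x)²
a = 0.25, b = 1.75, n = 2
h = (b - a)/n = 0.750000

Trapezoidal rule: (h/2)[f(x₀) + 2f(x₁) + 2f(x₂) + ... + f(xₙ)]

x_0 = 0.2500, f(x_0) = 0.061209, coefficient = 1
x_1 = 1.0000, f(x_1) = 0.708073, coefficient = 2
x_2 = 1.7500, f(x_2) = 0.968228, coefficient = 1

I ≈ (0.750000/2) × 2.445584 = 0.917094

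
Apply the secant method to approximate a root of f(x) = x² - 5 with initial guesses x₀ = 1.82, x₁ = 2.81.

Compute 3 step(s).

f(x) = x² - 5
x₀ = 1.82, x₁ = 2.81

Secant formula: x_{n+1} = x_n - f(x_n)(x_n - x_{n-1})/(f(x_n) - f(x_{n-1}))

Iteration 1:
  f(1.820000) = -1.687600
  f(2.810000) = 2.896100
  x_2 = 2.810000 - 2.896100×(2.810000 - 1.820000)/(2.896100 - (-1.687600))
       = 2.184492
Iteration 2:
  f(2.810000) = 2.896100
  f(2.184492) = -0.227993
  x_3 = 2.184492 - (-0.227993)×(2.184492 - 2.810000)/(-0.227993 - 2.896100)
       = 2.230141
Iteration 3:
  f(2.184492) = -0.227993
  f(2.230141) = -0.026470
  x_4 = 2.230141 - (-0.026470)×(2.230141 - 2.184492)/(-0.026470 - (-0.227993))
       = 2.236137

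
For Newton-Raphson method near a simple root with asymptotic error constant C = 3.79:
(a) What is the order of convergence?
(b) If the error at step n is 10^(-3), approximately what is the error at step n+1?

(a) Newton-Raphson has quadratic (order 2) convergence near simple roots.
    This means |e_{n+1}| ≈ C|e_n|².

(b) With |e_n| = 10^(-3) and C = 3.79:
    |e_{n+1}| ≈ 3.79 × (10^(-3))² = 3.79 × 10^(-6)

(a) 2 (quadratic); (b) |e_{n+1}| ≈ 3.790e-06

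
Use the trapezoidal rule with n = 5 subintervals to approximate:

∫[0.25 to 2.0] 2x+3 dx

f(x) = 2x+3
a = 0.25, b = 2.0, n = 5
h = (b - a)/n = 0.350000

Trapezoidal rule: (h/2)[f(x₀) + 2f(x₁) + 2f(x₂) + ... + f(xₙ)]

x_0 = 0.2500, f(x_0) = 3.500000, coefficient = 1
x_1 = 0.6000, f(x_1) = 4.200000, coefficient = 2
x_2 = 0.9500, f(x_2) = 4.900000, coefficient = 2
x_3 = 1.3000, f(x_3) = 5.600000, coefficient = 2
x_4 = 1.6500, f(x_4) = 6.300000, coefficient = 2
x_5 = 2.0000, f(x_5) = 7.000000, coefficient = 1

I ≈ (0.350000/2) × 52.500000 = 9.187500
Exact value: 9.187500
Error: 0.000000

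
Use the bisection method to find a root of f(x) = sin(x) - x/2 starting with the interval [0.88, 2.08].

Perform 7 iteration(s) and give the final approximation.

f(x) = sin(x) - x/2
Initial interval: [0.88, 2.08]

Iteration 1:
  c_1 = (0.880000 + 2.080000)/2 = 1.480000
  f(c_1) = f(1.480000) = 0.255881
  f(a) × f(c) ≥ 0, new interval: [1.480000, 2.080000]
Iteration 2:
  c_2 = (1.480000 + 2.080000)/2 = 1.780000
  f(c_2) = f(1.780000) = 0.088197
  f(a) × f(c) ≥ 0, new interval: [1.780000, 2.080000]
Iteration 3:
  c_3 = (1.780000 + 2.080000)/2 = 1.930000
  f(c_3) = f(1.930000) = -0.028823
  f(a) × f(c) < 0, new interval: [1.780000, 1.930000]
Iteration 4:
  c_4 = (1.780000 + 1.930000)/2 = 1.855000
  f(c_4) = f(1.855000) = 0.032385
  f(a) × f(c) ≥ 0, new interval: [1.855000, 1.930000]
Iteration 5:
  c_5 = (1.855000 + 1.930000)/2 = 1.892500
  f(c_5) = f(1.892500) = 0.002448
  f(a) × f(c) ≥ 0, new interval: [1.892500, 1.930000]
Iteration 6:
  c_6 = (1.892500 + 1.930000)/2 = 1.911250
  f(c_6) = f(1.911250) = -0.013022
  f(a) × f(c) < 0, new interval: [1.892500, 1.911250]
Iteration 7:
  c_7 = (1.892500 + 1.911250)/2 = 1.901875
  f(c_7) = f(1.901875) = -0.005245
  f(a) × f(c) < 0, new interval: [1.892500, 1.901875]

After 7 iteration(s), the approximation is c_7 = 1.901875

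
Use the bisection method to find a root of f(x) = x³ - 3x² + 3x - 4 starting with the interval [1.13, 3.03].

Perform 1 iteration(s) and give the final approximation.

f(x) = x³ - 3x² + 3x - 4
Initial interval: [1.13, 3.03]

Iteration 1:
  c_1 = (1.130000 + 3.030000)/2 = 2.080000
  f(c_1) = f(2.080000) = -1.740288
  f(a) × f(c) ≥ 0, new interval: [2.080000, 3.030000]

After 1 iteration(s), the approximation is c_1 = 2.080000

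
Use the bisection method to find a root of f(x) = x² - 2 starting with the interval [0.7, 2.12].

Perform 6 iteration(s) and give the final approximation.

f(x) = x² - 2
Initial interval: [0.7, 2.12]

Iteration 1:
  c_1 = (0.700000 + 2.120000)/2 = 1.410000
  f(c_1) = f(1.410000) = -0.011900
  f(a) × f(c) ≥ 0, new interval: [1.410000, 2.120000]
Iteration 2:
  c_2 = (1.410000 + 2.120000)/2 = 1.765000
  f(c_2) = f(1.765000) = 1.115225
  f(a) × f(c) < 0, new interval: [1.410000, 1.765000]
Iteration 3:
  c_3 = (1.410000 + 1.765000)/2 = 1.587500
  f(c_3) = f(1.587500) = 0.520156
  f(a) × f(c) < 0, new interval: [1.410000, 1.587500]
Iteration 4:
  c_4 = (1.410000 + 1.587500)/2 = 1.498750
  f(c_4) = f(1.498750) = 0.246252
  f(a) × f(c) < 0, new interval: [1.410000, 1.498750]
Iteration 5:
  c_5 = (1.410000 + 1.498750)/2 = 1.454375
  f(c_5) = f(1.454375) = 0.115207
  f(a) × f(c) < 0, new interval: [1.410000, 1.454375]
Iteration 6:
  c_6 = (1.410000 + 1.454375)/2 = 1.432188
  f(c_6) = f(1.432188) = 0.051161
  f(a) × f(c) < 0, new interval: [1.410000, 1.432188]

After 6 iteration(s), the approximation is c_6 = 1.432188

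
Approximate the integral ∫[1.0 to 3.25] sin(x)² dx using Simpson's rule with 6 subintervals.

f(x) = sin(x)²
a = 1.0, b = 3.25, n = 6
h = (b - a)/n = 0.375000

Simpson's rule: (h/3)[f(x₀) + 4f(x₁) + 2f(x₂) + ... + f(xₙ)]

x_0 = 1.0000, f(x_0) = 0.708073, coefficient = 1
x_1 = 1.3750, f(x_1) = 0.962151, coefficient = 4
x_2 = 1.7500, f(x_2) = 0.968228, coefficient = 2
x_3 = 2.1250, f(x_3) = 0.723044, coefficient = 4
x_4 = 2.5000, f(x_4) = 0.358169, coefficient = 2
x_5 = 2.8750, f(x_5) = 0.069404, coefficient = 4
x_6 = 3.2500, f(x_6) = 0.011706, coefficient = 1

I ≈ (0.375000/3) × 10.390969 = 1.298871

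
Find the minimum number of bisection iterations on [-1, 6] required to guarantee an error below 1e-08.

We need (b-a)/2^n ≤ 1e-08
(6 - (-1))/2^n ≤ 1e-08
7/2^n ≤ 1e-08
2^n ≥ 700000000
n ≥ log₂(700000000) = 29.38
n ≥ 30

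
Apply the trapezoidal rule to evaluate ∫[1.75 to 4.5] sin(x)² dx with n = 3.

f(x) = sin(x)²
a = 1.75, b = 4.5, n = 3
h = (b - a)/n = 0.916667

Trapezoidal rule: (h/2)[f(x₀) + 2f(x₁) + 2f(x₂) + ... + f(xₙ)]

x_0 = 1.7500, f(x_0) = 0.968228, coefficient = 1
x_1 = 2.6667, f(x_1) = 0.209098, coefficient = 2
x_2 = 3.5833, f(x_2) = 0.182768, coefficient = 2
x_3 = 4.5000, f(x_3) = 0.955565, coefficient = 1

I ≈ (0.916667/2) × 2.707526 = 1.240949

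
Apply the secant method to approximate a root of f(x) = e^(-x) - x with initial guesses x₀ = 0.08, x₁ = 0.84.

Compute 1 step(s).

f(x) = e^(-x) - x
x₀ = 0.08, x₁ = 0.84

Secant formula: x_{n+1} = x_n - f(x_n)(x_n - x_{n-1})/(f(x_n) - f(x_{n-1}))

Iteration 1:
  f(0.080000) = 0.843116
  f(0.840000) = -0.408289
  x_2 = 0.840000 - (-0.408289)×(0.840000 - 0.080000)/(-0.408289 - 0.843116)
       = 0.592039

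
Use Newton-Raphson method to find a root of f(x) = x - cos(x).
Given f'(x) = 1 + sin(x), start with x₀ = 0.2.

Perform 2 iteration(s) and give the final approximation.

f(x) = x - cos(x)
f'(x) = 1 + sin(x)
x₀ = 0.2

Newton-Raphson formula: x_{n+1} = x_n - f(x_n)/f'(x_n)

Iteration 1:
  f(0.200000) = -0.780067
  f'(0.200000) = 1.198669
  x_1 = 0.200000 - (-0.780067)/1.198669 = 0.850777
Iteration 2:
  f(0.850777) = 0.191378
  f'(0.850777) = 1.751793
  x_2 = 0.850777 - 0.191378/1.751793 = 0.741530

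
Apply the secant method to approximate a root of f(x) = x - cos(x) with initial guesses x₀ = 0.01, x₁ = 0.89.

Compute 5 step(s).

f(x) = x - cos(x)
x₀ = 0.01, x₁ = 0.89

Secant formula: x_{n+1} = x_n - f(x_n)(x_n - x_{n-1})/(f(x_n) - f(x_{n-1}))

Iteration 1:
  f(0.010000) = -0.989950
  f(0.890000) = 0.260588
  x_2 = 0.890000 - 0.260588×(0.890000 - 0.010000)/(0.260588 - (-0.989950))
       = 0.706625
Iteration 2:
  f(0.890000) = 0.260588
  f(0.706625) = -0.053933
  x_3 = 0.706625 - (-0.053933)×(0.706625 - 0.890000)/(-0.053933 - 0.260588)
       = 0.738069
Iteration 3:
  f(0.706625) = -0.053933
  f(0.738069) = -0.001700
  x_4 = 0.738069 - (-0.001700)×(0.738069 - 0.706625)/(-0.001700 - (-0.053933))
       = 0.739093
Iteration 4:
  f(0.738069) = -0.001700
  f(0.739093) = 0.000012
  x_5 = 0.739093 - 0.000012×(0.739093 - 0.738069)/(0.000012 - (-0.001700))
       = 0.739085
Iteration 5:
  f(0.739093) = 0.000012
  f(0.739085) = 0.000000
  x_6 = 0.739085 - 0.000000×(0.739085 - 0.739093)/(0.000000 - 0.000012)
       = 0.739085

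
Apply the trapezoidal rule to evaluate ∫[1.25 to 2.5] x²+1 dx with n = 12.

f(x) = x²+1
a = 1.25, b = 2.5, n = 12
h = (b - a)/n = 0.104167

Trapezoidal rule: (h/2)[f(x₀) + 2f(x₁) + 2f(x₂) + ... + f(xₙ)]

x_0 = 1.2500, f(x_0) = 2.562500, coefficient = 1
x_1 = 1.3542, f(x_1) = 2.833767, coefficient = 2
x_2 = 1.4583, f(x_2) = 3.126736, coefficient = 2
x_3 = 1.5625, f(x_3) = 3.441406, coefficient = 2
x_4 = 1.6667, f(x_4) = 3.777778, coefficient = 2
x_5 = 1.7708, f(x_5) = 4.135851, coefficient = 2
x_6 = 1.8750, f(x_6) = 4.515625, coefficient = 2
x_7 = 1.9792, f(x_7) = 4.917101, coefficient = 2
x_8 = 2.0833, f(x_8) = 5.340278, coefficient = 2
x_9 = 2.1875, f(x_9) = 5.785156, coefficient = 2
x_10 = 2.2917, f(x_10) = 6.251736, coefficient = 2
x_11 = 2.3958, f(x_11) = 6.740017, coefficient = 2
x_12 = 2.5000, f(x_12) = 7.250000, coefficient = 1

I ≈ (0.104167/2) × 111.543403 = 5.809552
Exact value: 5.807292
Error: 0.002261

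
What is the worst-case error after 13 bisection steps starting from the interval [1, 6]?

Bisection error bound: |error| ≤ (b-a)/2^n
|error| ≤ (6 - 1)/2^13 = 5/2^13
|error| ≤ 0.0006103516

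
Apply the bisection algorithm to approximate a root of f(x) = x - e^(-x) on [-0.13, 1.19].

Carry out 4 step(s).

f(x) = x - e^(-x)
Initial interval: [-0.13, 1.19]

Iteration 1:
  c_1 = (-0.130000 + 1.190000)/2 = 0.530000
  f(c_1) = f(0.530000) = -0.058605
  f(a) × f(c) ≥ 0, new interval: [0.530000, 1.190000]
Iteration 2:
  c_2 = (0.530000 + 1.190000)/2 = 0.860000
  f(c_2) = f(0.860000) = 0.436838
  f(a) × f(c) < 0, new interval: [0.530000, 0.860000]
Iteration 3:
  c_3 = (0.530000 + 0.860000)/2 = 0.695000
  f(c_3) = f(0.695000) = 0.195926
  f(a) × f(c) < 0, new interval: [0.530000, 0.695000]
Iteration 4:
  c_4 = (0.530000 + 0.695000)/2 = 0.612500
  f(c_4) = f(0.612500) = 0.070506
  f(a) × f(c) < 0, new interval: [0.530000, 0.612500]

After 4 iteration(s), the approximation is c_4 = 0.612500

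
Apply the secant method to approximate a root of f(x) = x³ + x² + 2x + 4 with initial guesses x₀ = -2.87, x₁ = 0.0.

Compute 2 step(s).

f(x) = x³ + x² + 2x + 4
x₀ = -2.87, x₁ = 0.0

Secant formula: x_{n+1} = x_n - f(x_n)(x_n - x_{n-1})/(f(x_n) - f(x_{n-1}))

Iteration 1:
  f(-2.870000) = -17.143003
  f(0.000000) = 4.000000
  x_2 = 0.000000 - 4.000000×(0.000000 - (-2.870000))/(4.000000 - (-17.143003))
       = -0.542969
Iteration 2:
  f(0.000000) = 4.000000
  f(-0.542969) = 3.048801
  x_3 = -0.542969 - 3.048801×(-0.542969 - 0.000000)/(3.048801 - 4.000000)
       = -2.283305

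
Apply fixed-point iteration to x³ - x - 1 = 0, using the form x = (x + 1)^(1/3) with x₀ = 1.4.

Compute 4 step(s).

Equation: x³ - x - 1 = 0
Fixed-point form: x = (x + 1)^(1/3)
x₀ = 1.4

x_1 = g(1.400000) = 1.338866
x_2 = g(1.338866) = 1.327400
x_3 = g(1.327400) = 1.325227
x_4 = g(1.325227) = 1.324815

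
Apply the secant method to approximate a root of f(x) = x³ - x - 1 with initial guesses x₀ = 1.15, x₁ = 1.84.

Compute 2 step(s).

f(x) = x³ - x - 1
x₀ = 1.15, x₁ = 1.84

Secant formula: x_{n+1} = x_n - f(x_n)(x_n - x_{n-1})/(f(x_n) - f(x_{n-1}))

Iteration 1:
  f(1.150000) = -0.629125
  f(1.840000) = 3.389504
  x_2 = 1.840000 - 3.389504×(1.840000 - 1.150000)/(3.389504 - (-0.629125))
       = 1.258021
Iteration 2:
  f(1.840000) = 3.389504
  f(1.258021) = -0.267056
  x_3 = 1.258021 - (-0.267056)×(1.258021 - 1.840000)/(-0.267056 - 3.389504)
       = 1.300526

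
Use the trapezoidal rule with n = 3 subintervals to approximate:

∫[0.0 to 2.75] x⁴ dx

f(x) = x⁴
a = 0.0, b = 2.75, n = 3
h = (b - a)/n = 0.916667

Trapezoidal rule: (h/2)[f(x₀) + 2f(x₁) + 2f(x₂) + ... + f(xₙ)]

x_0 = 0.0000, f(x_0) = 0.000000, coefficient = 1
x_1 = 0.9167, f(x_1) = 0.706067, coefficient = 2
x_2 = 1.8333, f(x_2) = 11.297068, coefficient = 2
x_3 = 2.7500, f(x_3) = 57.191406, coefficient = 1

I ≈ (0.916667/2) × 81.197676 = 37.215601
Exact value: 31.455273
Error: 5.760328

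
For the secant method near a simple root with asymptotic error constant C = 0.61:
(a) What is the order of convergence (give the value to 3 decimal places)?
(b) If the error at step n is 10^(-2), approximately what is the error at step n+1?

(a) Secant method has superlinear convergence with order φ = (1+√5)/2 ≈ 1.618.
    This means |e_{n+1}| ≈ C|e_n|^1.618.

(b) With |e_n| = 10^(-2) and C = 0.61:
    |e_{n+1}| ≈ 0.61 × (10^(-2))^1.618 = 0.61 × 10^(-3.24)

(a) ≈ 1.618 (golden ratio); (b) |e_{n+1}| ≈ 3.542e-04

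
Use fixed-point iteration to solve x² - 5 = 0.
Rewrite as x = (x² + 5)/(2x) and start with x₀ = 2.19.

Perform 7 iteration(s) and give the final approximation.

Equation: x² - 5 = 0
Fixed-point form: x = (x² + 5)/(2x)
x₀ = 2.19

x_1 = g(2.190000) = 2.236553
x_2 = g(2.236553) = 2.236068
x_3 = g(2.236068) = 2.236068
x_4 = g(2.236068) = 2.236068
x_5 = g(2.236068) = 2.236068
x_6 = g(2.236068) = 2.236068
x_7 = g(2.236068) = 2.236068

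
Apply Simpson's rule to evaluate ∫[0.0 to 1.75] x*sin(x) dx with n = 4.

f(x) = x*sin(x)
a = 0.0, b = 1.75, n = 4
h = (b - a)/n = 0.437500

Simpson's rule: (h/3)[f(x₀) + 4f(x₁) + 2f(x₂) + ... + f(xₙ)]

x_0 = 0.0000, f(x_0) = 0.000000, coefficient = 1
x_1 = 0.4375, f(x_1) = 0.185358, coefficient = 4
x_2 = 0.8750, f(x_2) = 0.671601, coefficient = 2
x_3 = 1.3125, f(x_3) = 1.268960, coefficient = 4
x_4 = 1.7500, f(x_4) = 1.721975, coefficient = 1

I ≈ (0.437500/3) × 8.882449 = 1.295357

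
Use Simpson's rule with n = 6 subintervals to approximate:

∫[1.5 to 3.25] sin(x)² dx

f(x) = sin(x)²
a = 1.5, b = 3.25, n = 6
h = (b - a)/n = 0.291667

Simpson's rule: (h/3)[f(x₀) + 4f(x₁) + 2f(x₂) + ... + f(xₙ)]

x_0 = 1.5000, f(x_0) = 0.994996, coefficient = 1
x_1 = 1.7917, f(x_1) = 0.952004, coefficient = 4
x_2 = 2.0833, f(x_2) = 0.759518, coefficient = 2
x_3 = 2.3750, f(x_3) = 0.481199, coefficient = 4
x_4 = 2.6667, f(x_4) = 0.209098, coefficient = 2
x_5 = 2.9583, f(x_5) = 0.033210, coefficient = 4
x_6 = 3.2500, f(x_6) = 0.011706, coefficient = 1

I ≈ (0.291667/3) × 8.809587 = 0.856488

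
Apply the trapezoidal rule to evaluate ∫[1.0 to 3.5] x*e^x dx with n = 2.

f(x) = x*e^x
a = 1.0, b = 3.5, n = 2
h = (b - a)/n = 1.250000

Trapezoidal rule: (h/2)[f(x₀) + 2f(x₁) + 2f(x₂) + ... + f(xₙ)]

x_0 = 1.0000, f(x_0) = 2.718282, coefficient = 1
x_1 = 2.2500, f(x_1) = 21.347406, coefficient = 2
x_2 = 3.5000, f(x_2) = 115.904082, coefficient = 1

I ≈ (1.250000/2) × 161.317175 = 100.823234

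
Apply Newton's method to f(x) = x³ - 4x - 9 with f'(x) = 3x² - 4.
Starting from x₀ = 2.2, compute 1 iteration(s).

f(x) = x³ - 4x - 9
f'(x) = 3x² - 4
x₀ = 2.2

Newton-Raphson formula: x_{n+1} = x_n - f(x_n)/f'(x_n)

Iteration 1:
  f(2.200000) = -7.152000
  f'(2.200000) = 10.520000
  x_1 = 2.200000 - (-7.152000)/10.520000 = 2.879848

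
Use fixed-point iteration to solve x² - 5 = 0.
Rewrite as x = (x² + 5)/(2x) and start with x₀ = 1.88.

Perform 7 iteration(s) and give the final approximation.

Equation: x² - 5 = 0
Fixed-point form: x = (x² + 5)/(2x)
x₀ = 1.88

x_1 = g(1.880000) = 2.269787
x_2 = g(2.269787) = 2.236318
x_3 = g(2.236318) = 2.236068
x_4 = g(2.236068) = 2.236068
x_5 = g(2.236068) = 2.236068
x_6 = g(2.236068) = 2.236068
x_7 = g(2.236068) = 2.236068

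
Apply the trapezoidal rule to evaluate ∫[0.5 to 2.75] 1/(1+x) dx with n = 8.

f(x) = 1/(1+x)
a = 0.5, b = 2.75, n = 8
h = (b - a)/n = 0.281250

Trapezoidal rule: (h/2)[f(x₀) + 2f(x₁) + 2f(x₂) + ... + f(xₙ)]

x_0 = 0.5000, f(x_0) = 0.666667, coefficient = 1
x_1 = 0.7812, f(x_1) = 0.561404, coefficient = 2
x_2 = 1.0625, f(x_2) = 0.484848, coefficient = 2
x_3 = 1.3438, f(x_3) = 0.426667, coefficient = 2
x_4 = 1.6250, f(x_4) = 0.380952, coefficient = 2
x_5 = 1.9062, f(x_5) = 0.344086, coefficient = 2
x_6 = 2.1875, f(x_6) = 0.313725, coefficient = 2
x_7 = 2.4688, f(x_7) = 0.288288, coefficient = 2
x_8 = 2.7500, f(x_8) = 0.266667, coefficient = 1

I ≈ (0.281250/2) × 6.533275 = 0.918742
Exact value: 0.916291
Error: 0.002451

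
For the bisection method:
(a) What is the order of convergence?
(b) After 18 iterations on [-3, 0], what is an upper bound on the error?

(a) Bisection has linear (order 1) convergence; the error is halved each step.

(b) Error bound = (b-a)/2^n = (0 - (-3))/2^{18}
    = 3/2^{18}

(a) 1 (linear); (b) error ≤ 1.14e-05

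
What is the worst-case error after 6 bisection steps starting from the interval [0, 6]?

Bisection error bound: |error| ≤ (b-a)/2^n
|error| ≤ (6 - 0)/2^6 = 6/2^6
|error| ≤ 0.0937500000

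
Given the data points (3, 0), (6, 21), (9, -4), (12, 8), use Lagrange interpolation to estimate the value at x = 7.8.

Lagrange interpolation formula:
P(x) = Σ yᵢ × Lᵢ(x)
where Lᵢ(x) = Π_{j≠i} (x - xⱼ)/(xᵢ - xⱼ)

L_0(7.8) = (7.8 - 6)/(3 - 6) × (7.8 - 9)/(3 - 9) × (7.8 - 12)/(3 - 12) = -0.056000
L_1(7.8) = (7.8 - 3)/(6 - 3) × (7.8 - 9)/(6 - 9) × (7.8 - 12)/(6 - 12) = 0.448000
L_2(7.8) = (7.8 - 3)/(9 - 3) × (7.8 - 6)/(9 - 6) × (7.8 - 12)/(9 - 12) = 0.672000
L_3(7.8) = (7.8 - 3)/(12 - 3) × (7.8 - 6)/(12 - 6) × (7.8 - 9)/(12 - 9) = -0.064000

P(7.8) = 0×L_0(7.8) + 21×L_1(7.8) + (-4)×L_2(7.8) + 8×L_3(7.8)
P(7.8) = 6.208000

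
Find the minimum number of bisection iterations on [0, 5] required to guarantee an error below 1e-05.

We need (b-a)/2^n ≤ 1e-05
(5 - 0)/2^n ≤ 1e-05
5/2^n ≤ 1e-05
2^n ≥ 500000
n ≥ log₂(500000) = 18.93
n ≥ 19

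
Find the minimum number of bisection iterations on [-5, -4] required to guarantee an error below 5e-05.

We need (b-a)/2^n ≤ 5e-05
(-4 - (-5))/2^n ≤ 5e-05
1/2^n ≤ 5e-05
2^n ≥ 20000
n ≥ log₂(20000) = 14.29
n ≥ 15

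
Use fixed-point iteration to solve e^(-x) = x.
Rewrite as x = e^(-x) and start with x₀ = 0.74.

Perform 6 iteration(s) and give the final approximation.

Equation: e^(-x) = x
Fixed-point form: x = e^(-x)
x₀ = 0.74

x_1 = g(0.740000) = 0.477114
x_2 = g(0.477114) = 0.620572
x_3 = g(0.620572) = 0.537637
x_4 = g(0.537637) = 0.584127
x_5 = g(0.584127) = 0.557592
x_6 = g(0.557592) = 0.572586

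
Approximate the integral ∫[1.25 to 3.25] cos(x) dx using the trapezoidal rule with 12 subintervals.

f(x) = cos(x)
a = 1.25, b = 3.25, n = 12
h = (b - a)/n = 0.166667

Trapezoidal rule: (h/2)[f(x₀) + 2f(x₁) + 2f(x₂) + ... + f(xₙ)]

x_0 = 1.2500, f(x_0) = 0.315322, coefficient = 1
x_1 = 1.4167, f(x_1) = 0.153520, coefficient = 2
x_2 = 1.5833, f(x_2) = -0.012537, coefficient = 2
x_3 = 1.7500, f(x_3) = -0.178246, coefficient = 2
x_4 = 1.9167, f(x_4) = -0.339016, coefficient = 2
x_5 = 2.0833, f(x_5) = -0.490390, coefficient = 2
x_6 = 2.2500, f(x_6) = -0.628174, coefficient = 2
x_7 = 2.4167, f(x_7) = -0.748549, coefficient = 2
x_8 = 2.5833, f(x_8) = -0.848178, coefficient = 2
x_9 = 2.7500, f(x_9) = -0.924302, coefficient = 2
x_10 = 2.9167, f(x_10) = -0.974811, coefficient = 2
x_11 = 3.0833, f(x_11) = -0.998303, coefficient = 2
x_12 = 3.2500, f(x_12) = -0.994130, coefficient = 1

I ≈ (0.166667/2) × -12.656777 = -1.054731
Exact value: -1.057180
Error: 0.002448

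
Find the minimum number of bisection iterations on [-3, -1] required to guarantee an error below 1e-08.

We need (b-a)/2^n ≤ 1e-08
(-1 - (-3))/2^n ≤ 1e-08
2/2^n ≤ 1e-08
2^n ≥ 200000000
n ≥ log₂(200000000) = 27.58
n ≥ 28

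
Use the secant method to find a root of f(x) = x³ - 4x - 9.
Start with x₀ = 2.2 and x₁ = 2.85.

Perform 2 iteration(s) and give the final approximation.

f(x) = x³ - 4x - 9
x₀ = 2.2, x₁ = 2.85

Secant formula: x_{n+1} = x_n - f(x_n)(x_n - x_{n-1})/(f(x_n) - f(x_{n-1}))

Iteration 1:
  f(2.200000) = -7.152000
  f(2.850000) = 2.749125
  x_2 = 2.850000 - 2.749125×(2.850000 - 2.200000)/(2.749125 - (-7.152000))
       = 2.669522
Iteration 2:
  f(2.850000) = 2.749125
  f(2.669522) = -0.654139
  x_3 = 2.669522 - (-0.654139)×(2.669522 - 2.850000)/(-0.654139 - 2.749125)
       = 2.704212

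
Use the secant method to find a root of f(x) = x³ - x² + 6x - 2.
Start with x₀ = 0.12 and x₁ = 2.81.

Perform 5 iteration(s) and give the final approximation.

f(x) = x³ - x² + 6x - 2
x₀ = 0.12, x₁ = 2.81

Secant formula: x_{n+1} = x_n - f(x_n)(x_n - x_{n-1})/(f(x_n) - f(x_{n-1}))

Iteration 1:
  f(0.120000) = -1.292672
  f(2.810000) = 29.151941
  x_2 = 2.810000 - 29.151941×(2.810000 - 0.120000)/(29.151941 - (-1.292672))
       = 0.234217
Iteration 2:
  f(2.810000) = 29.151941
  f(0.234217) = -0.636708
  x_3 = 0.234217 - (-0.636708)×(0.234217 - 2.810000)/(-0.636708 - 29.151941)
       = 0.289272
Iteration 3:
  f(0.234217) = -0.636708
  f(0.289272) = -0.323840
  x_4 = 0.289272 - (-0.323840)×(0.289272 - 0.234217)/(-0.323840 - (-0.636708))
       = 0.346258
Iteration 4:
  f(0.289272) = -0.323840
  f(0.346258) = -0.000832
  x_5 = 0.346258 - (-0.000832)×(0.346258 - 0.289272)/(-0.000832 - (-0.323840))
       = 0.346405
Iteration 5:
  f(0.346258) = -0.000832
  f(0.346405) = 0.000000
  x_6 = 0.346405 - 0.000000×(0.346405 - 0.346258)/(0.000000 - (-0.000832))
       = 0.346405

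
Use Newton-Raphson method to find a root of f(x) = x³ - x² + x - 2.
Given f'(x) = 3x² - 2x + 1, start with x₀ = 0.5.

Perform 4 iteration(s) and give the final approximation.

f(x) = x³ - x² + x - 2
f'(x) = 3x² - 2x + 1
x₀ = 0.5

Newton-Raphson formula: x_{n+1} = x_n - f(x_n)/f'(x_n)

Iteration 1:
  f(0.500000) = -1.625000
  f'(0.500000) = 0.750000
  x_1 = 0.500000 - (-1.625000)/0.750000 = 2.666667
Iteration 2:
  f(2.666667) = 12.518519
  f'(2.666667) = 17.000000
  x_2 = 2.666667 - 12.518519/17.000000 = 1.930283
Iteration 3:
  f(1.930283) = 3.396512
  f'(1.930283) = 8.317414
  x_3 = 1.930283 - 3.396512/8.317414 = 1.521922
Iteration 4:
  f(1.521922) = 0.730820
  f'(1.521922) = 4.904893
  x_4 = 1.521922 - 0.730820/4.904893 = 1.372923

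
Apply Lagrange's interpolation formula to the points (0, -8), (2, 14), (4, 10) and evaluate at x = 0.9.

Lagrange interpolation formula:
P(x) = Σ yᵢ × Lᵢ(x)
where Lᵢ(x) = Π_{j≠i} (x - xⱼ)/(xᵢ - xⱼ)

L_0(0.9) = (0.9 - 2)/(0 - 2) × (0.9 - 4)/(0 - 4) = 0.426250
L_1(0.9) = (0.9 - 0)/(2 - 0) × (0.9 - 4)/(2 - 4) = 0.697500
L_2(0.9) = (0.9 - 0)/(4 - 0) × (0.9 - 2)/(4 - 2) = -0.123750

P(0.9) = (-8)×L_0(0.9) + 14×L_1(0.9) + 10×L_2(0.9)
P(0.9) = 5.117500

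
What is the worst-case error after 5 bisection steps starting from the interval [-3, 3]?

Bisection error bound: |error| ≤ (b-a)/2^n
|error| ≤ (3 - (-3))/2^5 = 6/2^5
|error| ≤ 0.1875000000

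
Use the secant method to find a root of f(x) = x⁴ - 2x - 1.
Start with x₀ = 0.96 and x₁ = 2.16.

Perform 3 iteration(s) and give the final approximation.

f(x) = x⁴ - 2x - 1
x₀ = 0.96, x₁ = 2.16

Secant formula: x_{n+1} = x_n - f(x_n)(x_n - x_{n-1})/(f(x_n) - f(x_{n-1}))

Iteration 1:
  f(0.960000) = -2.070653
  f(2.160000) = 16.447823
  x_2 = 2.160000 - 16.447823×(2.160000 - 0.960000)/(16.447823 - (-2.070653))
       = 1.094179
Iteration 2:
  f(2.160000) = 16.447823
  f(1.094179) = -1.755005
  x_3 = 1.094179 - (-1.755005)×(1.094179 - 2.160000)/(-1.755005 - 16.447823)
       = 1.196939
Iteration 3:
  f(1.094179) = -1.755005
  f(1.196939) = -1.341357
  x_4 = 1.196939 - (-1.341357)×(1.196939 - 1.094179)/(-1.341357 - (-1.755005))
       = 1.530163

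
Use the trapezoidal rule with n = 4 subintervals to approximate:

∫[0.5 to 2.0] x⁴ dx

f(x) = x⁴
a = 0.5, b = 2.0, n = 4
h = (b - a)/n = 0.375000

Trapezoidal rule: (h/2)[f(x₀) + 2f(x₁) + 2f(x₂) + ... + f(xₙ)]

x_0 = 0.5000, f(x_0) = 0.062500, coefficient = 1
x_1 = 0.8750, f(x_1) = 0.586182, coefficient = 2
x_2 = 1.2500, f(x_2) = 2.441406, coefficient = 2
x_3 = 1.6250, f(x_3) = 6.972900, coefficient = 2
x_4 = 2.0000, f(x_4) = 16.000000, coefficient = 1

I ≈ (0.375000/2) × 36.063477 = 6.761902
Exact value: 6.393750
Error: 0.368152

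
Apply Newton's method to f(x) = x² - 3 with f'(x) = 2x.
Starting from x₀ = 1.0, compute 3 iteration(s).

f(x) = x² - 3
f'(x) = 2x
x₀ = 1.0

Newton-Raphson formula: x_{n+1} = x_n - f(x_n)/f'(x_n)

Iteration 1:
  f(1.000000) = -2.000000
  f'(1.000000) = 2.000000
  x_1 = 1.000000 - (-2.000000)/2.000000 = 2.000000
Iteration 2:
  f(2.000000) = 1.000000
  f'(2.000000) = 4.000000
  x_2 = 2.000000 - 1.000000/4.000000 = 1.750000
Iteration 3:
  f(1.750000) = 0.062500
  f'(1.750000) = 3.500000
  x_3 = 1.750000 - 0.062500/3.500000 = 1.732143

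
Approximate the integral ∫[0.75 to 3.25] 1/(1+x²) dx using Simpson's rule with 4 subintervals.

f(x) = 1/(1+x²)
a = 0.75, b = 3.25, n = 4
h = (b - a)/n = 0.625000

Simpson's rule: (h/3)[f(x₀) + 4f(x₁) + 2f(x₂) + ... + f(xₙ)]

x_0 = 0.7500, f(x_0) = 0.640000, coefficient = 1
x_1 = 1.3750, f(x_1) = 0.345946, coefficient = 4
x_2 = 2.0000, f(x_2) = 0.200000, coefficient = 2
x_3 = 2.6250, f(x_3) = 0.126733, coefficient = 4
x_4 = 3.2500, f(x_4) = 0.086486, coefficient = 1

I ≈ (0.625000/3) × 3.017201 = 0.628584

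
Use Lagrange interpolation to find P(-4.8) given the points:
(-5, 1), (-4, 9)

Lagrange interpolation formula:
P(x) = Σ yᵢ × Lᵢ(x)
where Lᵢ(x) = Π_{j≠i} (x - xⱼ)/(xᵢ - xⱼ)

L_0(-4.8) = (-4.8 - (-4))/(-5 - (-4)) = 0.800000
L_1(-4.8) = (-4.8 - (-5))/(-4 - (-5)) = 0.200000

P(-4.8) = 1×L_0(-4.8) + 9×L_1(-4.8)
P(-4.8) = 2.600000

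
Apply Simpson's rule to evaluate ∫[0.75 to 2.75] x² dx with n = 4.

f(x) = x²
a = 0.75, b = 2.75, n = 4
h = (b - a)/n = 0.500000

Simpson's rule: (h/3)[f(x₀) + 4f(x₁) + 2f(x₂) + ... + f(xₙ)]

x_0 = 0.7500, f(x_0) = 0.562500, coefficient = 1
x_1 = 1.2500, f(x_1) = 1.562500, coefficient = 4
x_2 = 1.7500, f(x_2) = 3.062500, coefficient = 2
x_3 = 2.2500, f(x_3) = 5.062500, coefficient = 4
x_4 = 2.7500, f(x_4) = 7.562500, coefficient = 1

I ≈ (0.500000/3) × 40.750000 = 6.791667
Exact value: 6.791667
Error: 0.000000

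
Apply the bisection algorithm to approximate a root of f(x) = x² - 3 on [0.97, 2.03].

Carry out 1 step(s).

f(x) = x² - 3
Initial interval: [0.97, 2.03]

Iteration 1:
  c_1 = (0.970000 + 2.030000)/2 = 1.500000
  f(c_1) = f(1.500000) = -0.750000
  f(a) × f(c) ≥ 0, new interval: [1.500000, 2.030000]

After 1 iteration(s), the approximation is c_1 = 1.500000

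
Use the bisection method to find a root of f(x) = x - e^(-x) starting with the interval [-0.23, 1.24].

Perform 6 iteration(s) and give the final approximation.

f(x) = x - e^(-x)
Initial interval: [-0.23, 1.24]

Iteration 1:
  c_1 = (-0.230000 + 1.240000)/2 = 0.505000
  f(c_1) = f(0.505000) = -0.098506
  f(a) × f(c) ≥ 0, new interval: [0.505000, 1.240000]
Iteration 2:
  c_2 = (0.505000 + 1.240000)/2 = 0.872500
  f(c_2) = f(0.872500) = 0.454595
  f(a) × f(c) < 0, new interval: [0.505000, 0.872500]
Iteration 3:
  c_3 = (0.505000 + 0.872500)/2 = 0.688750
  f(c_3) = f(0.688750) = 0.186547
  f(a) × f(c) < 0, new interval: [0.505000, 0.688750]
Iteration 4:
  c_4 = (0.505000 + 0.688750)/2 = 0.596875
  f(c_4) = f(0.596875) = 0.046346
  f(a) × f(c) < 0, new interval: [0.505000, 0.596875]
Iteration 5:
  c_5 = (0.505000 + 0.596875)/2 = 0.550938
  f(c_5) = f(0.550938) = -0.025472
  f(a) × f(c) ≥ 0, new interval: [0.550938, 0.596875]
Iteration 6:
  c_6 = (0.550938 + 0.596875)/2 = 0.573906
  f(c_6) = f(0.573906) = 0.010586
  f(a) × f(c) < 0, new interval: [0.550938, 0.573906]

After 6 iteration(s), the approximation is c_6 = 0.573906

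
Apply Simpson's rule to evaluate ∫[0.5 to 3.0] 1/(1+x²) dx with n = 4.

f(x) = 1/(1+x²)
a = 0.5, b = 3.0, n = 4
h = (b - a)/n = 0.625000

Simpson's rule: (h/3)[f(x₀) + 4f(x₁) + 2f(x₂) + ... + f(xₙ)]

x_0 = 0.5000, f(x_0) = 0.800000, coefficient = 1
x_1 = 1.1250, f(x_1) = 0.441379, coefficient = 4
x_2 = 1.7500, f(x_2) = 0.246154, coefficient = 2
x_3 = 2.3750, f(x_3) = 0.150588, coefficient = 4
x_4 = 3.0000, f(x_4) = 0.100000, coefficient = 1

I ≈ (0.625000/3) × 3.760178 = 0.783370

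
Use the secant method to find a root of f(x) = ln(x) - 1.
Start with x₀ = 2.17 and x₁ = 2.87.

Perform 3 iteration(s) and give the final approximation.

f(x) = ln(x) - 1
x₀ = 2.17, x₁ = 2.87

Secant formula: x_{n+1} = x_n - f(x_n)(x_n - x_{n-1})/(f(x_n) - f(x_{n-1}))

Iteration 1:
  f(2.170000) = -0.225273
  f(2.870000) = 0.054312
  x_2 = 2.870000 - 0.054312×(2.870000 - 2.170000)/(0.054312 - (-0.225273))
       = 2.734018
Iteration 2:
  f(2.870000) = 0.054312
  f(2.734018) = 0.005772
  x_3 = 2.734018 - 0.005772×(2.734018 - 2.870000)/(0.005772 - 0.054312)
       = 2.717847
Iteration 3:
  f(2.734018) = 0.005772
  f(2.717847) = -0.000160
  x_4 = 2.717847 - (-0.000160)×(2.717847 - 2.734018)/(-0.000160 - 0.005772)
       = 2.718283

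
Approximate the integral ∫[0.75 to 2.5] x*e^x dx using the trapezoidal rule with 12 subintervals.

f(x) = x*e^x
a = 0.75, b = 2.5, n = 12
h = (b - a)/n = 0.145833

Trapezoidal rule: (h/2)[f(x₀) + 2f(x₁) + 2f(x₂) + ... + f(xₙ)]

x_0 = 0.7500, f(x_0) = 1.587750, coefficient = 1
x_1 = 0.8958, f(x_1) = 2.194233, coefficient = 2
x_2 = 1.0417, f(x_2) = 2.952017, coefficient = 2
x_3 = 1.1875, f(x_3) = 3.893663, coefficient = 2
x_4 = 1.3333, f(x_4) = 5.058224, coefficient = 2
x_5 = 1.4792, f(x_5) = 6.492486, coefficient = 2
x_6 = 1.6250, f(x_6) = 8.252431, coefficient = 2
x_7 = 1.7708, f(x_7) = 10.404970, coefficient = 2
x_8 = 1.9167, f(x_8) = 13.029998, coefficient = 2
x_9 = 2.0625, f(x_9) = 16.222819, coefficient = 2
x_10 = 2.2083, f(x_10) = 20.097017, coefficient = 2
x_11 = 2.3542, f(x_11) = 24.787847, coefficient = 2
x_12 = 2.5000, f(x_12) = 30.456235, coefficient = 1

I ≈ (0.145833/2) × 258.815394 = 18.871956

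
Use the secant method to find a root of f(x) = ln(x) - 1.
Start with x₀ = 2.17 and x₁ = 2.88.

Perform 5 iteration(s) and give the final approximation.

f(x) = ln(x) - 1
x₀ = 2.17, x₁ = 2.88

Secant formula: x_{n+1} = x_n - f(x_n)(x_n - x_{n-1})/(f(x_n) - f(x_{n-1}))

Iteration 1:
  f(2.170000) = -0.225273
  f(2.880000) = 0.057790
  x_2 = 2.880000 - 0.057790×(2.880000 - 2.170000)/(0.057790 - (-0.225273))
       = 2.735046
Iteration 2:
  f(2.880000) = 0.057790
  f(2.735046) = 0.006148
  x_3 = 2.735046 - 0.006148×(2.735046 - 2.880000)/(0.006148 - 0.057790)
       = 2.717788
Iteration 3:
  f(2.735046) = 0.006148
  f(2.717788) = -0.000182
  x_4 = 2.717788 - (-0.000182)×(2.717788 - 2.735046)/(-0.000182 - 0.006148)
       = 2.718283
Iteration 4:
  f(2.717788) = -0.000182
  f(2.718283) = 0.000001
  x_5 = 2.718283 - 0.000001×(2.718283 - 2.717788)/(0.000001 - (-0.000182))
       = 2.718282
Iteration 5:
  f(2.718283) = 0.000001
  f(2.718282) = 0.000000
  x_6 = 2.718282 - 0.000000×(2.718282 - 2.718283)/(0.000000 - 0.000001)
       = 2.718282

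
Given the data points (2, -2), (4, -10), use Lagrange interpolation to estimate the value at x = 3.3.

Lagrange interpolation formula:
P(x) = Σ yᵢ × Lᵢ(x)
where Lᵢ(x) = Π_{j≠i} (x - xⱼ)/(xᵢ - xⱼ)

L_0(3.3) = (3.3 - 4)/(2 - 4) = 0.350000
L_1(3.3) = (3.3 - 2)/(4 - 2) = 0.650000

P(3.3) = (-2)×L_0(3.3) + (-10)×L_1(3.3)
P(3.3) = -7.200000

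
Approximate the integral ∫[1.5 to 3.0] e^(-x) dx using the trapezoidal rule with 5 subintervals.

f(x) = e^(-x)
a = 1.5, b = 3.0, n = 5
h = (b - a)/n = 0.300000

Trapezoidal rule: (h/2)[f(x₀) + 2f(x₁) + 2f(x₂) + ... + f(xₙ)]

x_0 = 1.5000, f(x_0) = 0.223130, coefficient = 1
x_1 = 1.8000, f(x_1) = 0.165299, coefficient = 2
x_2 = 2.1000, f(x_2) = 0.122456, coefficient = 2
x_3 = 2.4000, f(x_3) = 0.090718, coefficient = 2
x_4 = 2.7000, f(x_4) = 0.067206, coefficient = 2
x_5 = 3.0000, f(x_5) = 0.049787, coefficient = 1

I ≈ (0.300000/2) × 1.164275 = 0.174641
Exact value: 0.173343
Error: 0.001298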